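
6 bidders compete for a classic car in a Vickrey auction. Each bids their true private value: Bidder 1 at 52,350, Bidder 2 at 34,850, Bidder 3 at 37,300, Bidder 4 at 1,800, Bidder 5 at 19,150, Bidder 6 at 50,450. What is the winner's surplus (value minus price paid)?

Winner's surplus: 1,900.

Bids in descending order: Bidder 1 52,350; Bidder 6 50,450; Bidder 3 37,300; Bidder 2 34,850; Bidder 5 19,150; Bidder 4 1,800.
Bidder 1 wins with the top bid and pays the second-highest, 50,450.
Surplus = 52,350 − 50,450 = 1,900.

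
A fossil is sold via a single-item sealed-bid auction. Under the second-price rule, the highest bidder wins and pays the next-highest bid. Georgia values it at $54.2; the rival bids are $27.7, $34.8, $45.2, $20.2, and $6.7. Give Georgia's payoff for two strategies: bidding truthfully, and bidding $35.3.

The highest competing bid is $45.2.
Bidding truthfully at $54.2: Georgia has the top bid, wins, and pays the second-highest bid $45.2. Payoff = $54.2 − $45.2 = $9.0.
Bidding $35.3: the top bid is $45.2 (a rival), so Georgia loses. Payoff = $0.0.

(a) $9.0  (b) $0.0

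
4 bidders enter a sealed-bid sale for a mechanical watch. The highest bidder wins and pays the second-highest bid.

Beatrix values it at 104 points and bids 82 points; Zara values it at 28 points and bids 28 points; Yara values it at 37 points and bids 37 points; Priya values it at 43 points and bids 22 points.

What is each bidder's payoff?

Ordered from highest: Beatrix 82 points; Yara 37 points; Zara 28 points; Priya 22 points.
Beatrix has the top bid and wins; the price is the second-highest bid, 37 points.
Beatrix's payoff = 104 points − 37 points = 67 points. All other bidders lose, so their payoff is 0.

Beatrix 67 points, Zara 0 points, Yara 0 points, Priya 0 points.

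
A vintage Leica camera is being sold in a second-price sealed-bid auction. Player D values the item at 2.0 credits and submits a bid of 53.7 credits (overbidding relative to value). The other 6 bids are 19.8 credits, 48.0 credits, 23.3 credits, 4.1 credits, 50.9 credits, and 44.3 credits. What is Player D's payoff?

-48.9 credits

Highest competing bid: 50.9 credits.
Player D's bid 53.7 credits is the highest overall, so Player D wins and pays the second-highest bid, 50.9 credits.
Payoff = value − price = 2.0 credits − 50.9 credits = -48.9 credits.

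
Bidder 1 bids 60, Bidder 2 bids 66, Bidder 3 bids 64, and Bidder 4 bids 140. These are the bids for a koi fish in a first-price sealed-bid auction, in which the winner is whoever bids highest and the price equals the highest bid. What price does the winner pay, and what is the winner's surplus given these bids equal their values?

Price 140; surplus 0.

Ranking the bids: Bidder 4 140, then Bidder 2 66, then Bidder 3 64, then Bidder 1 60.
Bidder 4 is the highest bidder, so Bidder 4 wins.
Under the first-price rule, the price is the highest bid: 140.
Surplus = 140 − 140 = 0.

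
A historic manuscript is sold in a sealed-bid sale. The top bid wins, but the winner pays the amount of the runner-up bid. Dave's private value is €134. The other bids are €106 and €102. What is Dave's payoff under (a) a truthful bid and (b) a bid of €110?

Truthful: €28; alternative: €28.

The highest competing bid is €106.
Bidding truthfully at €134: Dave has the top bid, wins, and pays the second-highest bid €106. Payoff = €134 − €106 = €28.
Bidding €110: Dave has the top bid, wins, and pays the second-highest bid €106. Payoff = €134 − €106 = €28.
The bid only affects whether you win, not the price — here both bids land on the same side of the top rival bid, so the deviation is payoff-neutral.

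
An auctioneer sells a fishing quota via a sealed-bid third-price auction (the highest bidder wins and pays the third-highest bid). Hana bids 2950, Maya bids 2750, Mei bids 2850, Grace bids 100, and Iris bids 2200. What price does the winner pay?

Price paid: 2750.

Ordered from highest: Hana 2950 > Mei 2850 > Maya 2750 > Iris 2200 > Grace 100.
Hana is the highest bidder, so Hana wins.
Under the third-price rule, the price is the third-highest bid: 2750.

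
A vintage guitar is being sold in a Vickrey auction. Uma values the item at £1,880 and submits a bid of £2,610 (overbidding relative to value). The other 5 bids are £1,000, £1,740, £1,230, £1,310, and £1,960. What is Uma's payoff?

Uma's payoff: -£80.

Highest competing bid: £1,960.
Uma's bid £2,610 is the highest overall, so Uma wins and pays the second-highest bid, £1,960.
Payoff = value − price = £1,880 − £1,960 = -£80.
Overbidding won the item at a price above value — truthful bidding would have avoided this loss.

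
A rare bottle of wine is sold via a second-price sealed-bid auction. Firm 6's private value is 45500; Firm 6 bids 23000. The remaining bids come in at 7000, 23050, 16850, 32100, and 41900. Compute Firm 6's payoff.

Highest competing bid: 41900.
Firm 6's bid 23000 is not the highest, so Firm 6 loses, pays nothing, and earns zero payoff.

0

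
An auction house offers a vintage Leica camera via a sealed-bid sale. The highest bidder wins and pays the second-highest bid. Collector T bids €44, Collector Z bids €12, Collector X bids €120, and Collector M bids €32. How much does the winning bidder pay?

Sorted high to low: Collector X €120; Collector T €44; Collector M €32; Collector Z €12.
Collector X has the highest bid, so Collector X wins.
The second-highest bid is €44, so that is what Collector X pays.

The winner pays €44.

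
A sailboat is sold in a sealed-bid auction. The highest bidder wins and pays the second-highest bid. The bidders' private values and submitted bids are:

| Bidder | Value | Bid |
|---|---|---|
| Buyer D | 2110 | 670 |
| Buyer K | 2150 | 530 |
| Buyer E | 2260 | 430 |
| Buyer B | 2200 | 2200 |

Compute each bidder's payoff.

Bids in descending order: Buyer B 2200, then Buyer D 670, then Buyer K 530, then Buyer E 430.
Buyer B has the top bid and wins; the price is the second-highest bid, 670.
Buyer B's payoff = 2200 − 670 = 1530. All other bidders lose, so their payoff is 0.

Buyer D 0, Buyer K 0, Buyer E 0, Buyer B 1530.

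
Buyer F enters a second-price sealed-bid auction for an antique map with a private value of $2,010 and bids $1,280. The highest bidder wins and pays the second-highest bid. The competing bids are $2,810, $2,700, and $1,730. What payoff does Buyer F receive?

Highest competing bid: $2,810.
Buyer F's bid $1,280 is not the highest, so Buyer F loses, pays nothing, and earns zero payoff.

$0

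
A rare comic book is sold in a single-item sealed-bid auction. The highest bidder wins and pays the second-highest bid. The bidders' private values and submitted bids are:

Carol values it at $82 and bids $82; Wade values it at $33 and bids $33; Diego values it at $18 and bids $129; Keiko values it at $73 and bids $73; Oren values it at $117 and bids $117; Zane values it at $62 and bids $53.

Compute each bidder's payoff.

Carol $0, Wade $0, Diego -$99, Keiko $0, Oren $0, Zane $0.

Sorted high to low: Diego $129 > Oren $117 > Carol $82 > Keiko $73 > Zane $53 > Wade $33.
Diego has the top bid and wins; the price is the second-highest bid, $117.
Diego's payoff = $18 − $117 = -$99. All other bidders lose, so their payoff is 0.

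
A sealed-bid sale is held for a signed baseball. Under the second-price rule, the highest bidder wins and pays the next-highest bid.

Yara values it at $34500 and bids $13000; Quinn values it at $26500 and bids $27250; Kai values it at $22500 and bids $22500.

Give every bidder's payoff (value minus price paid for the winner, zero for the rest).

Sorted high to low: Quinn $27250 > Kai $22500 > Yara $13000.
Quinn has the top bid and wins; the price is the second-highest bid, $22500.
Quinn's payoff = $26500 − $22500 = $4000. All other bidders lose, so their payoff is 0.

Yara $0, Quinn $4000, Kai $0.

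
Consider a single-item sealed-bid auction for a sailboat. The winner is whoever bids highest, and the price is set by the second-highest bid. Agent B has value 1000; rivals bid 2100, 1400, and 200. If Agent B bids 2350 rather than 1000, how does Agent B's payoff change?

The highest competing bid is 2100.
Bidding truthfully at 1000: the top bid is 2100 (a rival), so Agent B loses. Payoff = 0.
Bidding 2350: Agent B has the top bid, wins, and pays the second-highest bid 2100. Payoff = 1000 − 2100 = -1100.
Change = -1100 − 0 = -1100.

Payoff change: -1100.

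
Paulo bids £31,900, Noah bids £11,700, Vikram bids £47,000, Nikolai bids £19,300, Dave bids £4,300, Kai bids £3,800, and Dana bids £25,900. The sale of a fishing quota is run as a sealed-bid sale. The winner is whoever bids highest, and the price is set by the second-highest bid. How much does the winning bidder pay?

Bids in descending order: Vikram £47,000; Paulo £31,900; Dana £25,900; Nikolai £19,300; Noah £11,700; Dave £4,300; Kai £3,800.
Vikram has the highest bid, so Vikram wins.
The second-highest bid is £31,900, so that is what Vikram pays.

£31,900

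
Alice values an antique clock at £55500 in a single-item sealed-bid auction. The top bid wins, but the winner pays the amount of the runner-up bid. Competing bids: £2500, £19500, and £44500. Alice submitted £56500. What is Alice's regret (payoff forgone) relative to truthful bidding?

Payoff forgone: £0.

The highest competing bid is £44500.
Bidding truthfully at £55500: Alice has the top bid, wins, and pays the second-highest bid £44500. Payoff = £55500 − £44500 = £11000.
Bidding £56500: Alice has the top bid, wins, and pays the second-highest bid £44500. Payoff = £55500 − £44500 = £11000.
Regret = truthful payoff − actual payoff = £11000 − £11000 = £0.
The bid only affects whether you win, not the price — here both bids land on the same side of the top rival bid, so the deviation is payoff-neutral.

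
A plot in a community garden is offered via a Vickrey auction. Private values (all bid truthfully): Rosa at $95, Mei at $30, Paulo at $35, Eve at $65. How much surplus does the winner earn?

$30

Sorted high to low: Rosa $95 > Eve $65 > Paulo $35 > Mei $30.
Rosa wins with the top bid and pays the second-highest, $65.
Surplus = $95 − $65 = $30.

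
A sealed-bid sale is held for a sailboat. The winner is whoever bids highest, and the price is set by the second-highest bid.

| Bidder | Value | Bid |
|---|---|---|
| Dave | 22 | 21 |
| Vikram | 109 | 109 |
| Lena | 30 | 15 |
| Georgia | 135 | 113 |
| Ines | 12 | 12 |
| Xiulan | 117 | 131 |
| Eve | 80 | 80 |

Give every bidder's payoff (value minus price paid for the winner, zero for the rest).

Payoffs: Dave 0, Vikram 0, Lena 0, Georgia 0, Ines 0, Xiulan 4, Eve 0.

Bids in descending order: Xiulan 131 > Georgia 113 > Vikram 109 > Eve 80 > Dave 21 > Lena 15 > Ines 12.
Xiulan has the top bid and wins; the price is the second-highest bid, 113.
Xiulan's payoff = 117 − 113 = 4. All other bidders lose, so their payoff is 0.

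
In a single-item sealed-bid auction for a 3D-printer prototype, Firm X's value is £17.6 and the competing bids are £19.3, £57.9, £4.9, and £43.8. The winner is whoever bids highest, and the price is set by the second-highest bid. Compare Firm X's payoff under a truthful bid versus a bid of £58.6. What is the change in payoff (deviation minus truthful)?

The highest competing bid is £57.9.
Bidding truthfully at £17.6: the top bid is £57.9 (a rival), so Firm X loses. Payoff = £0.0.
Bidding £58.6: Firm X has the top bid, wins, and pays the second-highest bid £57.9. Payoff = £17.6 − £57.9 = -£40.3.
Change = -£40.3 − £0.0 = -£40.3.

Change in payoff: -£40.3.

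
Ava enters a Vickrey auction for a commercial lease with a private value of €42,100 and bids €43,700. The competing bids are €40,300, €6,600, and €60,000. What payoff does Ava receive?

€0

Highest competing bid: €60,000.
Ava's bid €43,700 is not the highest, so Ava loses, pays nothing, and earns zero payoff.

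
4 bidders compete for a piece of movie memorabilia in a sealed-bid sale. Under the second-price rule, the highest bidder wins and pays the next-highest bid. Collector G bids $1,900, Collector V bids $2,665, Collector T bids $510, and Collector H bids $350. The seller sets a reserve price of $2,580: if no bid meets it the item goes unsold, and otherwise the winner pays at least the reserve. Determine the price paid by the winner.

Sorted high to low: Collector V $2,665; Collector G $1,900; Collector T $510; Collector H $350.
Collector V has the highest bid, so Collector V wins.
The second-highest bid is $1,900, but the reserve $2,580 is higher, so the price is the reserve.

The winner pays $2,580.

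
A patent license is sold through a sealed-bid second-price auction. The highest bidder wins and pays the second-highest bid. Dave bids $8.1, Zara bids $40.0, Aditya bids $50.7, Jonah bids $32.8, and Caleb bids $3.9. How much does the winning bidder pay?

Ranking the bids: Aditya $50.7, then Zara $40.0, then Jonah $32.8, then Dave $8.1, then Caleb $3.9.
Aditya has the highest bid, so Aditya wins.
The second-highest bid is $40.0, so that is what Aditya pays.

The winner pays $40.0.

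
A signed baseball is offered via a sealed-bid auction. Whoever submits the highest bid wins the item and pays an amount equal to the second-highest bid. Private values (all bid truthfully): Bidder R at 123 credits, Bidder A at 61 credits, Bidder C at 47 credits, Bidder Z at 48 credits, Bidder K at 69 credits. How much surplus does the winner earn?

54 credits

Sorted high to low: Bidder R 123 credits > Bidder K 69 credits > Bidder A 61 credits > Bidder Z 48 credits > Bidder C 47 credits.
Bidder R wins with the top bid and pays the second-highest, 69 credits.
Surplus = 123 credits − 69 credits = 54 credits.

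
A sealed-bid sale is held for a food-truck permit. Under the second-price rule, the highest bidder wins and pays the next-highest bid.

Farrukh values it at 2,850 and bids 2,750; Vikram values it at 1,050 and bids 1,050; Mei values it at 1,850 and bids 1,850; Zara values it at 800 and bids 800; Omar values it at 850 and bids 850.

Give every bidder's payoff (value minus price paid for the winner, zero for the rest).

Farrukh 1,000, Vikram 0, Mei 0, Zara 0, Omar 0.

Sorted high to low: Farrukh 2,750 > Mei 1,850 > Vikram 1,050 > Omar 850 > Zara 800.
Farrukh has the top bid and wins; the price is the second-highest bid, 1,850.
Farrukh's payoff = 2,850 − 1,850 = 1,000. All other bidders lose, so their payoff is 0.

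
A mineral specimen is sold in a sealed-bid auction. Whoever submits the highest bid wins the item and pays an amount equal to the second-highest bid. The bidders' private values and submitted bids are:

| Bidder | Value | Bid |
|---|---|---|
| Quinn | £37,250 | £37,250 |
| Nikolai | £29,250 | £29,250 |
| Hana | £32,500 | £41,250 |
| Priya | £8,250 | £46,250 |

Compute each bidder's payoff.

Payoffs: Quinn £0, Nikolai £0, Hana £0, Priya -£33,000.

Sorted high to low: Priya £46,250, then Hana £41,250, then Quinn £37,250, then Nikolai £29,250.
Priya has the top bid and wins; the price is the second-highest bid, £41,250.
Priya's payoff = £8,250 − £41,250 = -£33,000. All other bidders lose, so their payoff is 0.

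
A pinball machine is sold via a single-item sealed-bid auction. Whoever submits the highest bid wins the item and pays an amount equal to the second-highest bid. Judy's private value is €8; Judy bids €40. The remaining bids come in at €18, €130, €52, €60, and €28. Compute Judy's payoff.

Highest competing bid: €130.
Judy's bid €40 is not the highest, so Judy loses, pays nothing, and earns zero payoff.

€0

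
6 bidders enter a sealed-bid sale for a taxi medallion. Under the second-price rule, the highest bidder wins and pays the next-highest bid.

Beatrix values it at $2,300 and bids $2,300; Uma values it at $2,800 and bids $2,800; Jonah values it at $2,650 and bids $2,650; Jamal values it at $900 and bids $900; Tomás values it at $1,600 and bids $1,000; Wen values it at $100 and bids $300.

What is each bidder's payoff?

Payoffs: Beatrix $0, Uma $150, Jonah $0, Jamal $0, Tomás $0, Wen $0.

Ranking the bids: Uma $2,800, then Jonah $2,650, then Beatrix $2,300, then Tomás $1,000, then Jamal $900, then Wen $300.
Uma has the top bid and wins; the price is the second-highest bid, $2,650.
Uma's payoff = $2,800 − $2,650 = $150. All other bidders lose, so their payoff is 0.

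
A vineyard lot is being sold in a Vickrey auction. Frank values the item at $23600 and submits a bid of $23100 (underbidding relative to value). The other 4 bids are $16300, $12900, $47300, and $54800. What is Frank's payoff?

Payoff = $0.

Highest competing bid: $54800.
Frank's bid $23100 is not the highest, so Frank loses, pays nothing, and earns zero payoff.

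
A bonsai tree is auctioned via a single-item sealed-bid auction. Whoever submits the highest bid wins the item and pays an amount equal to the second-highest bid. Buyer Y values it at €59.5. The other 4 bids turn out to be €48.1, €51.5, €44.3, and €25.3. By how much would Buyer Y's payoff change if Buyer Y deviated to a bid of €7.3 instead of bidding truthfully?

The highest competing bid is €51.5.
Bidding truthfully at €59.5: Buyer Y has the top bid, wins, and pays the second-highest bid €51.5. Payoff = €59.5 − €51.5 = €8.0.
Bidding €7.3: the top bid is €51.5 (a rival), so Buyer Y loses. Payoff = €0.0.
Change = €0.0 − €8.0 = -€8.0.

Payoff change: -€8.0.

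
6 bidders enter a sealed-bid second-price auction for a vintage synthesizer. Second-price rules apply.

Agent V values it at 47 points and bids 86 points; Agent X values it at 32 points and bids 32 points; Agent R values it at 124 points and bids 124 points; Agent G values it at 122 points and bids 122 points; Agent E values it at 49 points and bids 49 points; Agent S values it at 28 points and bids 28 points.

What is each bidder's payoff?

Bids in descending order: Agent R 124 points; Agent G 122 points; Agent V 86 points; Agent E 49 points; Agent X 32 points; Agent S 28 points.
Agent R has the top bid and wins; the price is the second-highest bid, 122 points.
Agent R's payoff = 124 points − 122 points = 2 points. All other bidders lose, so their payoff is 0.

Agent V 0 points, Agent X 0 points, Agent R 2 points, Agent G 0 points, Agent E 0 points, Agent S 0 points.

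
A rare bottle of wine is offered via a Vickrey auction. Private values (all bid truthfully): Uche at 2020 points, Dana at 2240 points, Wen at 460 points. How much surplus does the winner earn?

Winner's surplus: 220 points.

Bids in descending order: Dana 2240 points; Uche 2020 points; Wen 460 points.
Dana wins with the top bid and pays the second-highest, 2020 points.
Surplus = 2240 points − 2020 points = 220 points.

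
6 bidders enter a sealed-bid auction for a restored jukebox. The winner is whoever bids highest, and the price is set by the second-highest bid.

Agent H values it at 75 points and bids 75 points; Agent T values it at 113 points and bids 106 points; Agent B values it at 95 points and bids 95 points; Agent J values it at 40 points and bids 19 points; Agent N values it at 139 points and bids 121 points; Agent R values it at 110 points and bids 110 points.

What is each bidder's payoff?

Payoffs: Agent H 0 points, Agent T 0 points, Agent B 0 points, Agent J 0 points, Agent N 29 points, Agent R 0 points.

Sorted high to low: Agent N 121 points > Agent R 110 points > Agent T 106 points > Agent B 95 points > Agent H 75 points > Agent J 19 points.
Agent N has the top bid and wins; the price is the second-highest bid, 110 points.
Agent N's payoff = 139 points − 110 points = 29 points. All other bidders lose, so their payoff is 0.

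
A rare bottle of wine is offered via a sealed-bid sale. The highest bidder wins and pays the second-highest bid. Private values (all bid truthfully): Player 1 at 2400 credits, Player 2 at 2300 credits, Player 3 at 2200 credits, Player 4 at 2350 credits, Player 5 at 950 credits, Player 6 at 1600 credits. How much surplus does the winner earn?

Bids in descending order: Player 1 2400 credits, then Player 4 2350 credits, then Player 2 2300 credits, then Player 3 2200 credits, then Player 6 1600 credits, then Player 5 950 credits.
Player 1 wins with the top bid and pays the second-highest, 2350 credits.
Surplus = 2400 credits − 2350 credits = 50 credits.

Surplus = 50 credits.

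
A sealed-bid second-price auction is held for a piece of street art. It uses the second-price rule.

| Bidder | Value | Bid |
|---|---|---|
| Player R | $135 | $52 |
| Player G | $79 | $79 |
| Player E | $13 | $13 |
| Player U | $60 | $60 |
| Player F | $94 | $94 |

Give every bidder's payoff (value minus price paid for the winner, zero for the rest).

Payoffs: Player R $0, Player G $0, Player E $0, Player U $0, Player F $15.

Bids in descending order: Player F $94, then Player G $79, then Player U $60, then Player R $52, then Player E $13.
Player F has the top bid and wins; the price is the second-highest bid, $79.
Player F's payoff = $94 − $79 = $15. All other bidders lose, so their payoff is 0.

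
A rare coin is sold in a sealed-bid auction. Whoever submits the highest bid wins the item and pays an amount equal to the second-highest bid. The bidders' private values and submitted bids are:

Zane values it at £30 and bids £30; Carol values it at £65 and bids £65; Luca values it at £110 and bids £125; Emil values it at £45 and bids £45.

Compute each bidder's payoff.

Sorted high to low: Luca £125, then Carol £65, then Emil £45, then Zane £30.
Luca has the top bid and wins; the price is the second-highest bid, £65.
Luca's payoff = £110 − £65 = £45. All other bidders lose, so their payoff is 0.

Payoffs: Zane £0, Carol £0, Luca £45, Emil £0.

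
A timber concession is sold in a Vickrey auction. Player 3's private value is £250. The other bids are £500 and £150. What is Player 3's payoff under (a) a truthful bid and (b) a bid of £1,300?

The highest competing bid is £500.
Bidding truthfully at £250: the top bid is £500 (a rival), so Player 3 loses. Payoff = £0.
Bidding £1,300: Player 3 has the top bid, wins, and pays the second-highest bid £500. Payoff = £250 − £500 = -£250.

(a) £0  (b) -£250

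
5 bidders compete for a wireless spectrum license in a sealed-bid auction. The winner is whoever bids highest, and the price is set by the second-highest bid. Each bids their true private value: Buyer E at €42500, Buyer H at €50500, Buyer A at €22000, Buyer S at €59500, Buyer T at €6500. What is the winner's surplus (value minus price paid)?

Ranking the bids: Buyer S €59500; Buyer H €50500; Buyer E €42500; Buyer A €22000; Buyer T €6500.
Buyer S wins with the top bid and pays the second-highest, €50500.
Surplus = €59500 − €50500 = €9000.

Winner's surplus: €9000.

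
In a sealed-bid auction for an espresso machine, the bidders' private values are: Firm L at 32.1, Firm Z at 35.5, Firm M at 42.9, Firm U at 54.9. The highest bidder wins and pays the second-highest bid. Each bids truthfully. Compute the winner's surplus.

Bids in descending order: Firm U 54.9; Firm M 42.9; Firm Z 35.5; Firm L 32.1.
Firm U wins with the top bid and pays the second-highest, 42.9.
Surplus = 54.9 − 42.9 = 12.0.

Surplus = 12.0.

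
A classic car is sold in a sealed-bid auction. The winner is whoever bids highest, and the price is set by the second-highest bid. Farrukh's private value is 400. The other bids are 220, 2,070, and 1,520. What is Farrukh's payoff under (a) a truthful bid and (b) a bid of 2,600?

The highest competing bid is 2,070.
Bidding truthfully at 400: the top bid is 2,070 (a rival), so Farrukh loses. Payoff = 0.
Bidding 2,600: Farrukh has the top bid, wins, and pays the second-highest bid 2,070. Payoff = 400 − 2,070 = -1,670.
This is the dominant-strategy logic: truthful bidding weakly beats any alternative.

Truthful: 0; alternative: -1,670.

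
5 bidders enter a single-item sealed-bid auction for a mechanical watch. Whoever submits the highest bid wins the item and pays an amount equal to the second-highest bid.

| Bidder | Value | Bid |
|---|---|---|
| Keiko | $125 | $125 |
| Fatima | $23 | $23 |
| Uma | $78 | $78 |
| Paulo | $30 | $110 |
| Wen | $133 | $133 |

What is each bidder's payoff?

Payoffs: Keiko $0, Fatima $0, Uma $0, Paulo $0, Wen $8.

Sorted high to low: Wen $133; Keiko $125; Paulo $110; Uma $78; Fatima $23.
Wen has the top bid and wins; the price is the second-highest bid, $125.
Wen's payoff = $133 − $125 = $8. All other bidders lose, so their payoff is 0.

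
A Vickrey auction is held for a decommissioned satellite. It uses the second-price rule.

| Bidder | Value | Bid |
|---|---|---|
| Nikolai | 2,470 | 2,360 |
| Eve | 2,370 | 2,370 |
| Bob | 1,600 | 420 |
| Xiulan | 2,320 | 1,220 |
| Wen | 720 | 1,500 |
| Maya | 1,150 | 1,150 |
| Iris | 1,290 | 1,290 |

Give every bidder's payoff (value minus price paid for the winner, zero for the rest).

Ranking the bids: Eve 2,370; Nikolai 2,360; Wen 1,500; Iris 1,290; Xiulan 1,220; Maya 1,150; Bob 420.
Eve has the top bid and wins; the price is the second-highest bid, 2,360.
Eve's payoff = 2,370 − 2,360 = 10. All other bidders lose, so their payoff is 0.

Payoffs: Nikolai 0, Eve 10, Bob 0, Xiulan 0, Wen 0, Maya 0, Iris 0.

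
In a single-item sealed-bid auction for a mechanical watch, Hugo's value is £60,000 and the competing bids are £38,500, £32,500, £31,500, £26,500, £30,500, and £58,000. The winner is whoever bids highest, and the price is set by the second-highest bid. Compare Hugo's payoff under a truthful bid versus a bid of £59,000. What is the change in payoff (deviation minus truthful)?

The highest competing bid is £58,000.
Bidding truthfully at £60,000: Hugo has the top bid, wins, and pays the second-highest bid £58,000. Payoff = £60,000 − £58,000 = £2,000.
Bidding £59,000: Hugo has the top bid, wins, and pays the second-highest bid £58,000. Payoff = £60,000 − £58,000 = £2,000.
Change = £2,000 − £2,000 = £0.

Change in payoff: £0.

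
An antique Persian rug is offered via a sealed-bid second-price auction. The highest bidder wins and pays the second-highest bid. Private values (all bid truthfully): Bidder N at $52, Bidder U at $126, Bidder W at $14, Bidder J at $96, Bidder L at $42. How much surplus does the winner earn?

Ranking the bids: Bidder U $126; Bidder J $96; Bidder N $52; Bidder L $42; Bidder W $14.
Bidder U wins with the top bid and pays the second-highest, $96.
Surplus = $126 − $96 = $30.

$30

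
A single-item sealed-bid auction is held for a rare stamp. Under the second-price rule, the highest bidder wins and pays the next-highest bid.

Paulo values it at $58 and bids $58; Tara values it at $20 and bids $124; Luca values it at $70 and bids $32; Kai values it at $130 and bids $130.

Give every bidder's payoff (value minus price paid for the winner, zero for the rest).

Paulo $0, Tara $0, Luca $0, Kai $6.

Sorted high to low: Kai $130, then Tara $124, then Paulo $58, then Luca $32.
Kai has the top bid and wins; the price is the second-highest bid, $124.
Kai's payoff = $130 − $124 = $6. All other bidders lose, so their payoff is 0.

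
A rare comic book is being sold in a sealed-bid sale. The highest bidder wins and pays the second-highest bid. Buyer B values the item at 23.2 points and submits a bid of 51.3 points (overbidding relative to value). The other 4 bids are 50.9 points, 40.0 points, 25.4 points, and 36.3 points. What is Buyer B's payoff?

Highest competing bid: 50.9 points.
Buyer B's bid 51.3 points is the highest overall, so Buyer B wins and pays the second-highest bid, 50.9 points.
Payoff = value − price = 23.2 points − 50.9 points = -27.7 points.
Overbidding won the item at a price above value — truthful bidding would have avoided this loss.

Buyer B's payoff: -27.7 points.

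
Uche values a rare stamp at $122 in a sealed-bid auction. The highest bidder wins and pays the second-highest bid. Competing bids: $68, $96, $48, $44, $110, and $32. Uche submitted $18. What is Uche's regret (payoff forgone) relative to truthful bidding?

The highest competing bid is $110.
Bidding truthfully at $122: Uche has the top bid, wins, and pays the second-highest bid $110. Payoff = $122 − $110 = $12.
Bidding $18: the top bid is $110 (a rival), so Uche loses. Payoff = $0.
Regret = truthful payoff − actual payoff = $12 − $0 = $12.
Deviating from a truthful bid can only lose payoff in a second-price auction — never gain.

Regret: $12.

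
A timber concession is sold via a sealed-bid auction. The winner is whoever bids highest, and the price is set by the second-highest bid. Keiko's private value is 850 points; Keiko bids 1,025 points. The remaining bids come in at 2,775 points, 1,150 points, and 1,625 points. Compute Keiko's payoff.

0 points

Highest competing bid: 2,775 points.
Keiko's bid 1,025 points is not the highest, so Keiko loses, pays nothing, and earns zero payoff.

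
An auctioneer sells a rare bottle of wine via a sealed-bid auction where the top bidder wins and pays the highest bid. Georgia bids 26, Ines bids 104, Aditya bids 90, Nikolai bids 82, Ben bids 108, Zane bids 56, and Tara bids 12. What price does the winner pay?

Ordered from highest: Ben 108, then Ines 104, then Aditya 90, then Nikolai 82, then Zane 56, then Georgia 26, then Tara 12.
Ben is the highest bidder, so Ben wins.
Under the first-price rule, the price is the highest bid: 108.

The winner pays 108.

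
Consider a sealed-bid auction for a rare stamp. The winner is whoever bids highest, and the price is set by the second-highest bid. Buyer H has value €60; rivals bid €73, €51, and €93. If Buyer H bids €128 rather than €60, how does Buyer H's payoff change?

-€33

The highest competing bid is €93.
Bidding truthfully at €60: the top bid is €93 (a rival), so Buyer H loses. Payoff = €0.
Bidding €128: Buyer H has the top bid, wins, and pays the second-highest bid €93. Payoff = €60 − €93 = -€33.
Change = -€33 − €0 = -€33.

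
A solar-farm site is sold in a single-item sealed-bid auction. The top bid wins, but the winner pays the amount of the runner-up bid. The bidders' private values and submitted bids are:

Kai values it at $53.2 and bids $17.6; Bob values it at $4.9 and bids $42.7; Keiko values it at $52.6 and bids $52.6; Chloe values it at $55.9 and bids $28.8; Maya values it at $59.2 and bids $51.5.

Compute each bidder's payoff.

Ranking the bids: Keiko $52.6; Maya $51.5; Bob $42.7; Chloe $28.8; Kai $17.6.
Keiko has the top bid and wins; the price is the second-highest bid, $51.5.
Keiko's payoff = $52.6 − $51.5 = $1.1. All other bidders lose, so their payoff is 0.

Kai $0.0, Bob $0.0, Keiko $1.1, Chloe $0.0, Maya $0.0.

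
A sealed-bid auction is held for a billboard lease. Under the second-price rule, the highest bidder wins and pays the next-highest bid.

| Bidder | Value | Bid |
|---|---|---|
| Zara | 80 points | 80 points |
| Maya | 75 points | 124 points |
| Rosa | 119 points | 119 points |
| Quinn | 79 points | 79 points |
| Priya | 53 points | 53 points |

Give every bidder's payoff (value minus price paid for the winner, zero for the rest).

Zara 0 points, Maya -44 points, Rosa 0 points, Quinn 0 points, Priya 0 points.

Bids in descending order: Maya 124 points > Rosa 119 points > Zara 80 points > Quinn 79 points > Priya 53 points.
Maya has the top bid and wins; the price is the second-highest bid, 119 points.
Maya's payoff = 75 points − 119 points = -44 points. All other bidders lose, so their payoff is 0.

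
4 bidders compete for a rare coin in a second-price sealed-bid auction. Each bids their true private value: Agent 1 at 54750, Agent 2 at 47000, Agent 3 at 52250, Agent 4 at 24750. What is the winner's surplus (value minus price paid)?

Surplus = 2500.

Sorted high to low: Agent 1 54750; Agent 3 52250; Agent 2 47000; Agent 4 24750.
Agent 1 wins with the top bid and pays the second-highest, 52250.
Surplus = 54750 − 52250 = 2500.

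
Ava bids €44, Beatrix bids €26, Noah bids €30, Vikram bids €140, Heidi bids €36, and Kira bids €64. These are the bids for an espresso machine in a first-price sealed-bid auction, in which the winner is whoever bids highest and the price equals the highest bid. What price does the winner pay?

Ranking the bids: Vikram €140, then Kira €64, then Ava €44, then Heidi €36, then Noah €30, then Beatrix €26.
Vikram is the highest bidder, so Vikram wins.
Under the first-price rule, the price is the highest bid: €140.

€140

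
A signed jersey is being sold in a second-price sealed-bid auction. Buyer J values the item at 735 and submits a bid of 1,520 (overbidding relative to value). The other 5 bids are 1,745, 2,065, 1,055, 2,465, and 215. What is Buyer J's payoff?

Payoff = 0.

Highest competing bid: 2,465.
Buyer J's bid 1,520 is not the highest, so Buyer J loses, pays nothing, and earns zero payoff.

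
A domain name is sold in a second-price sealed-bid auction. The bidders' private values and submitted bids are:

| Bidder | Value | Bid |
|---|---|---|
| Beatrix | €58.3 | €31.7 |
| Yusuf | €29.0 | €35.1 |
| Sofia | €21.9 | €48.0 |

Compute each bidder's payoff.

Sorted high to low: Sofia €48.0, then Yusuf €35.1, then Beatrix €31.7.
Sofia has the top bid and wins; the price is the second-highest bid, €35.1.
Sofia's payoff = €21.9 − €35.1 = -€13.2. All other bidders lose, so their payoff is 0.

Beatrix €0.0, Yusuf €0.0, Sofia -€13.2.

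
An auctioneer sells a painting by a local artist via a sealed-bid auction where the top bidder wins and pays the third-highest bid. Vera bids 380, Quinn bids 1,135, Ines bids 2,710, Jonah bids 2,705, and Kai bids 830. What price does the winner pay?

Ordered from highest: Ines 2,710; Jonah 2,705; Quinn 1,135; Kai 830; Vera 380.
Ines is the highest bidder, so Ines wins.
Under the third-price rule, the price is the third-highest bid: 1,135.

1,135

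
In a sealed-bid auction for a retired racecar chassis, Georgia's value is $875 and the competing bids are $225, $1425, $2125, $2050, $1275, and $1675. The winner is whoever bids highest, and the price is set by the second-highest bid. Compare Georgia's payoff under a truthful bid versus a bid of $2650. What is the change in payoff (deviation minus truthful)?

The highest competing bid is $2125.
Bidding truthfully at $875: the top bid is $2125 (a rival), so Georgia loses. Payoff = $0.
Bidding $2650: Georgia has the top bid, wins, and pays the second-highest bid $2125. Payoff = $875 − $2125 = -$1250.
Change = -$1250 − $0 = -$1250.

Payoff change: -$1250.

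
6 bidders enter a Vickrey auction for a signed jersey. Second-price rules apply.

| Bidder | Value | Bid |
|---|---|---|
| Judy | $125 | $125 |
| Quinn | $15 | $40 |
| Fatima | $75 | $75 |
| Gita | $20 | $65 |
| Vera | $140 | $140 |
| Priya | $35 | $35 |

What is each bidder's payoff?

Payoffs: Judy $0, Quinn $0, Fatima $0, Gita $0, Vera $15, Priya $0.

Ordered from highest: Vera $140, then Judy $125, then Fatima $75, then Gita $65, then Quinn $40, then Priya $35.
Vera has the top bid and wins; the price is the second-highest bid, $125.
Vera's payoff = $140 − $125 = $15. All other bidders lose, so their payoff is 0.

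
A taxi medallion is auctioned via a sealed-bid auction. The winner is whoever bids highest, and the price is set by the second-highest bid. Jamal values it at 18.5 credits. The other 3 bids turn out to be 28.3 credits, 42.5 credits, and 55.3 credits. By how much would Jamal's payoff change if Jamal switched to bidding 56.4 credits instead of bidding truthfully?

Change in payoff: -36.8 credits.

The highest competing bid is 55.3 credits.
Bidding truthfully at 18.5 credits: the top bid is 55.3 credits (a rival), so Jamal loses. Payoff = 0.0 credits.
Bidding 56.4 credits: Jamal has the top bid, wins, and pays the second-highest bid 55.3 credits. Payoff = 18.5 credits − 55.3 credits = -36.8 credits.
Change = -36.8 credits − 0.0 credits = -36.8 credits.
This is the dominant-strategy logic: truthful bidding weakly beats any alternative.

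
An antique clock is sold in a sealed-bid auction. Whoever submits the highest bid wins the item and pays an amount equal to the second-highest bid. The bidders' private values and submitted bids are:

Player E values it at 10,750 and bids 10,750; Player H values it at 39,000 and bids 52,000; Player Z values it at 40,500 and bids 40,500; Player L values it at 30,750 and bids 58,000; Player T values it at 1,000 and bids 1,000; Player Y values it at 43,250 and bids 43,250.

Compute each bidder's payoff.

Player E 0, Player H 0, Player Z 0, Player L -21,250, Player T 0, Player Y 0.

Ordered from highest: Player L 58,000; Player H 52,000; Player Y 43,250; Player Z 40,500; Player E 10,750; Player T 1,000.
Player L has the top bid and wins; the price is the second-highest bid, 52,000.
Player L's payoff = 30,750 − 52,000 = -21,250. All other bidders lose, so their payoff is 0.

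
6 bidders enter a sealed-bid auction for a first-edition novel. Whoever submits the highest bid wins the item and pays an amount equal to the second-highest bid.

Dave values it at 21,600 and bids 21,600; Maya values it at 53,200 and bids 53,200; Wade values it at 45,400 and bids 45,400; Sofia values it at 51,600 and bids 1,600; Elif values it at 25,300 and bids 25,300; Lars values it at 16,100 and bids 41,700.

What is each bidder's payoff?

Dave 0, Maya 7,800, Wade 0, Sofia 0, Elif 0, Lars 0.

Bids in descending order: Maya 53,200; Wade 45,400; Lars 41,700; Elif 25,300; Dave 21,600; Sofia 1,600.
Maya has the top bid and wins; the price is the second-highest bid, 45,400.
Maya's payoff = 53,200 − 45,400 = 7,800. All other bidders lose, so their payoff is 0.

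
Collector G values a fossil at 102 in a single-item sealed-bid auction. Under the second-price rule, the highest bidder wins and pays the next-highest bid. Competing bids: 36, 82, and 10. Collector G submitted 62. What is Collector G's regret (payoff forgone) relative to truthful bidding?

Payoff forgone: 20.

The highest competing bid is 82.
Bidding truthfully at 102: Collector G has the top bid, wins, and pays the second-highest bid 82. Payoff = 102 − 82 = 20.
Bidding 62: the top bid is 82 (a rival), so Collector G loses. Payoff = 0.
Regret = truthful payoff − actual payoff = 20 − 0 = 20.
Deviating from a truthful bid can only lose payoff in a second-price auction — never gain.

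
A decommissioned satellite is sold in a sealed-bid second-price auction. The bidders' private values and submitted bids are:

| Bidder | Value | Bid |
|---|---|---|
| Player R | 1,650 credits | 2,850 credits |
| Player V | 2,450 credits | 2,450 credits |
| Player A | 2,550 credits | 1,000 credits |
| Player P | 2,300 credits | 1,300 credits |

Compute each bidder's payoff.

Sorted high to low: Player R 2,850 credits; Player V 2,450 credits; Player P 1,300 credits; Player A 1,000 credits.
Player R has the top bid and wins; the price is the second-highest bid, 2,450 credits.
Player R's payoff = 1,650 credits − 2,450 credits = -800 credits. All other bidders lose, so their payoff is 0.

Payoffs: Player R -800 credits, Player V 0 credits, Player A 0 credits, Player P 0 credits.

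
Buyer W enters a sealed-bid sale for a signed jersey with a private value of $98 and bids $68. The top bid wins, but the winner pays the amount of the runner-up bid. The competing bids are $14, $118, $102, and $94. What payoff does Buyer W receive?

Payoff = $0.

Highest competing bid: $118.
Buyer W's bid $68 is not the highest, so Buyer W loses, pays nothing, and earns zero payoff.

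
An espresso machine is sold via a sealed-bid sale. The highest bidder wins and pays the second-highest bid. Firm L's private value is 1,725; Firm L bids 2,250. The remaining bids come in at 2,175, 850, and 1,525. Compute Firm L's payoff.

Firm L's payoff: -450.

Highest competing bid: 2,175.
Firm L's bid 2,250 is the highest overall, so Firm L wins and pays the second-highest bid, 2,175.
Payoff = value − price = 1,725 − 2,175 = -450.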